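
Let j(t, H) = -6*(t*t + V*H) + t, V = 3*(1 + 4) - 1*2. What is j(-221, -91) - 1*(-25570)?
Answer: -260599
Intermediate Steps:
V = 13 (V = 3*5 - 2 = 15 - 2 = 13)
j(t, H) = t - 78*H - 6*t² (j(t, H) = -6*(t*t + 13*H) + t = -6*(t² + 13*H) + t = (-78*H - 6*t²) + t = t - 78*H - 6*t²)
j(-221, -91) - 1*(-25570) = (-221 - 78*(-91) - 6*(-221)²) - 1*(-25570) = (-221 + 7098 - 6*48841) + 25570 = (-221 + 7098 - 293046) + 25570 = -286169 + 25570 = -260599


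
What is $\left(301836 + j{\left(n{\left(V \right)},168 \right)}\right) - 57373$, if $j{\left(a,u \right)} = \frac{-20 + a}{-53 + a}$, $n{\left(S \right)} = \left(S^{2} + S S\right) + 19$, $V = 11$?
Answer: $\frac{50848545}{208} \approx 2.4446 \cdot 10^{5}$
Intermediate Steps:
$n{\left(S \right)} = 19 + 2 S^{2}$ ($n{\left(S \right)} = \left(S^{2} + S^{2}\right) + 19 = 2 S^{2} + 19 = 19 + 2 S^{2}$)
$j{\left(a,u \right)} = \frac{-20 + a}{-53 + a}$
$\left(301836 + j{\left(n{\left(V \right)},168 \right)}\right) - 57373 = \left(301836 + \frac{-20 + \left(19 + 2 \cdot 11^{2}\right)}{-53 + \left(19 + 2 \cdot 11^{2}\right)}\right) - 57373 = \left(301836 + \frac{-20 + \left(19 + 2 \cdot 121\right)}{-53 + \left(19 + 2 \cdot 121\right)}\right) - 57373 = \left(301836 + \frac{-20 + \left(19 + 242\right)}{-53 + \left(19 + 242\right)}\right) - 57373 = \left(301836 + \frac{-20 + 261}{-53 + 261}\right) - 57373 = \left(301836 + \frac{1}{208} \cdot 241\right) - 57373 = \left(301836 + \frac{241}{208}\right) - 57373 = \frac{62782129}{208} - 57373 = \frac{50848545}{208}$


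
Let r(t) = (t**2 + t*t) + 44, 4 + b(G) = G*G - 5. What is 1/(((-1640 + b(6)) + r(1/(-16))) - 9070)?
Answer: -128/1361791 ≈ -9.3994e-5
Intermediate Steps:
b(G) = -9 + G**2 (b(G) = -4 + (G*G - 5) = -4 + (G**2 - 5) = -4 + (-5 + G**2) = -9 + G**2)
r(t) = 44 + 2*t**2 (r(t) = (t**2 + t**2) + 44 = 2*t**2 + 44 = 44 + 2*t**2)
1/(((-1640 + b(6)) + r(1/(-16))) - 9070) = 1/(((-1640 + (-9 + 6**2)) + (44 + 2*(1/(-16))**2)) - 9070) = 1/(((-1640 + (-9 + 36)) + (44 + 2*(-1/16)**2)) - 9070) = 1/(((-1640 + 27) + (44 + 2*(1/256))) - 9070) = 1/((-1613 + (44 + 1/128)) - 9070) = 1/((-1613 + 5633/128) - 9070) = 1/(-200831/128 - 9070) = 1/(-1361791/128) = -128/1361791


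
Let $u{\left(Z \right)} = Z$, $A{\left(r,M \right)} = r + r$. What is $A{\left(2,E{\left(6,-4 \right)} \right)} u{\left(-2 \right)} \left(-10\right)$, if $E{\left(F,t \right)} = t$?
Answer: $80$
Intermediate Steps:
$A{\left(r,M \right)} = 2 r$
$A{\left(2,E{\left(6,-4 \right)} \right)} u{\left(-2 \right)} \left(-10\right) = 2 \cdot 2 \left(-2\right) \left(-10\right) = 4 \left(-2\right) \left(-10\right) = \left(-8\right) \left(-10\right) = 80$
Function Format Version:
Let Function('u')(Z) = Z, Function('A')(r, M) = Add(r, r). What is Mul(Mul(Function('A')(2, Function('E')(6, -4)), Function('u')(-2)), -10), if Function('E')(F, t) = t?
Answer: 80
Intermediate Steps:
Function('A')(r, M) = Mul(2, r)
Mul(Mul(Function('A')(2, Function('E')(6, -4)), Function('u')(-2)), -10) = Mul(Mul(Mul(2, 2), -2), -10) = Mul(Mul(4, -2), -10) = Mul(-8, -10) = 80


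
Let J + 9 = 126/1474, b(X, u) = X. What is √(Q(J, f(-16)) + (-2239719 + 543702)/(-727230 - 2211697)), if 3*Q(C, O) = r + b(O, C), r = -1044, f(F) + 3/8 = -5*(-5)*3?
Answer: I*√44575047659110786/11755708 ≈ 17.96*I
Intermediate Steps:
f(F) = 597/8 (f(F) = -3/8 - 5*(-5)*3 = -3/8 + 25*3 = -3/8 + 75 = 597/8)
J = -6570/737 (J = -9 + 126/1474 = -9 + 126*(1/1474) = -9 + 63/737 = -6570/737 ≈ -8.9145)
Q(C, O) = -348 + O/3 (Q(C, O) = (-1044 + O)/3 = -348 + O/3)
√(Q(J, f(-16)) + (-2239719 + 543702)/(-727230 - 2211697)) = √((-348 + (⅓)*(597/8)) + (-2239719 + 543702)/(-727230 - 2211697)) = √((-348 + 199/8) - 1696017/(-2938927)) = √(-2585/8 - 1696017*(-1/2938927)) = √(-2585/8 + 1696017/2938927) = √(-7583558159/23511416) = I*√44575047659110786/11755708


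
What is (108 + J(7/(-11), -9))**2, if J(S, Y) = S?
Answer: 1394761/121 ≈ 11527.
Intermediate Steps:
(108 + J(7/(-11), -9))**2 = (108 + 7/(-11))**2 = (108 + 7*(-1/11))**2 = (108 - 7/11)**2 = (1181/11)**2 = 1394761/121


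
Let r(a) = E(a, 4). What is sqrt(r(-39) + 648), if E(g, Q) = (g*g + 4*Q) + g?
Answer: sqrt(2146) ≈ 46.325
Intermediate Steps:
E(g, Q) = g + g**2 + 4*Q (E(g, Q) = (g**2 + 4*Q) + g = g + g**2 + 4*Q)
r(a) = 16 + a + a**2 (r(a) = a + a**2 + 4*4 = a + a**2 + 16 = 16 + a + a**2)
sqrt(r(-39) + 648) = sqrt((16 - 39 + (-39)**2) + 648) = sqrt((16 - 39 + 1521) + 648) = sqrt(1498 + 648) = sqrt(2146)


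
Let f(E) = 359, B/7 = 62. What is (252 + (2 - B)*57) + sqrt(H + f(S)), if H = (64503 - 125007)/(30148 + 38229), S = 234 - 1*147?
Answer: -24372 + sqrt(1674336590303)/68377 ≈ -24353.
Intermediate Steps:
B = 434 (B = 7*62 = 434)
S = 87 (S = 234 - 147 = 87)
H = -60504/68377 ≈ -0.88486
(252 + (2 - B)*57) + sqrt(H + f(S)) = (252 + (2 - 1*434)*57) + sqrt(-60504/68377 + 359) = (252 + (2 - 434)*57) + sqrt(24486839/68377) = (252 - 432*57) + sqrt(1674336590303)/68377 = (252 - 24624) + sqrt(1674336590303)/68377 = -24372 + sqrt(1674336590303)/68377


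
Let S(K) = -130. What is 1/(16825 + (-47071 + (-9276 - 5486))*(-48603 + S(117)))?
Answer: 1/3013324414 ≈ 3.3186e-10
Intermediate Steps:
1/(16825 + (-47071 + (-9276 - 5486))*(-48603 + S(117))) = 1/(16825 + (-47071 + (-9276 - 5486))*(-48603 - 130)) = 1/(16825 + (-47071 - 14762)*(-48733)) = 1/(16825 - 61833*(-48733)) = 1/(16825 + 3013307589) = 1/3013324414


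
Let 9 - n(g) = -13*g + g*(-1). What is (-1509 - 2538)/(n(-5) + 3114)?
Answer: -57/43 ≈ -1.3256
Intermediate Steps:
n(g) = 9 + 14*g (n(g) = 9 - (-13*g + g*(-1)) = 9 - (-13*g - g) = 9 - (-14)*g = 9 + 14*g)
(-1509 - 2538)/(n(-5) + 3114) = (-1509 - 2538)/((9 + 14*(-5)) + 3114) = -4047/((9 - 70) + 3114) = -4047/(-61 + 3114) = -4047/3053 = -4047*1/3053 = -57/43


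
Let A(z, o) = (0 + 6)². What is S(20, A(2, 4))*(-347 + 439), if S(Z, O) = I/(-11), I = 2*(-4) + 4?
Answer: 368/11 ≈ 33.455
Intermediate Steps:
A(z, o) = 36 (A(z, o) = 6² = 36)
I = -4 (I = -8 + 4 = -4)
S(Z, O) = 4/11 (S(Z, O) = -4/(-11) = -4*(-1/11) = 4/11)
S(20, A(2, 4))*(-347 + 439) = 4*(-347 + 439)/11 = (4/11)*92 = 368/11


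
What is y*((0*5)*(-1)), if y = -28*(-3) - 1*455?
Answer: 0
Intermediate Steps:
y = -371 (y = 84 - 455 = -371)
y*((0*5)*(-1)) = -371*0*5*(-1) = -0*(-1) = -371*0 = 0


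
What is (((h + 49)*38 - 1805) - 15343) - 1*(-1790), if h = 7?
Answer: -13230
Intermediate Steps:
(((h + 49)*38 - 1805) - 15343) - 1*(-1790) = (((7 + 49)*38 - 1805) - 15343) - 1*(-1790) = ((56*38 - 1805) - 15343) + 1790 = ((2128 - 1805) - 15343) + 1790 = (323 - 15343) + 1790 = -15020 + 1790 = -13230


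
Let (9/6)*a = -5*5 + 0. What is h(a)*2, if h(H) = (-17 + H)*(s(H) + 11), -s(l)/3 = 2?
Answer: -1010/3 ≈ -336.67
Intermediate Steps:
s(l) = -6 (s(l) = -3*2 = -6)
a = -50/3 (a = 2*(-5*5 + 0)/3 = 2*(-25 + 0)/3 = (⅔)*(-25) = -50/3 ≈ -16.667)
h(H) = -85 + 5*H (h(H) = (-17 + H)*(-6 + 11) = (-17 + H)*5 = -85 + 5*H)
h(a)*2 = (-85 + 5*(-50/3))*2 = (-85 - 250/3)*2 = -505/3*2 = -1010/3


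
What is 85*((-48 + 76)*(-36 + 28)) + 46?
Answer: -18994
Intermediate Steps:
85*((-48 + 76)*(-36 + 28)) + 46 = 85*(28*(-8)) + 46 = 85*(-224) + 46 = -19040 + 46 = -18994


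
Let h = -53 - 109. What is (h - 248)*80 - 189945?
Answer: -222745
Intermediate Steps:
h = -162
(h - 248)*80 - 189945 = (-162 - 248)*80 - 189945 = -410*80 - 189945 = -32800 - 189945 = -222745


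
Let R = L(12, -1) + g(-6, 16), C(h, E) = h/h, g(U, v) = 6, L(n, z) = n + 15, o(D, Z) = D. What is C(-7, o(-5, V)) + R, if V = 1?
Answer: 34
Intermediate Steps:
L(n, z) = 15 + n
C(h, E) = 1
R = 33 (R = (15 + 12) + 6 = 27 + 6 = 33)
C(-7, o(-5, V)) + R = 1 + 33 = 34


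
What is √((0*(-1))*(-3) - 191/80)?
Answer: I*√955/20 ≈ 1.5452*I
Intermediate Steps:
√((0*(-1))*(-3) - 191/80) = √(0*(-3) - 191*1/80) = √(0 - 191/80) = √(-191/80) = I*√955/20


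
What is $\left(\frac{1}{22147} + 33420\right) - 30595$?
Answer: $\frac{62565276}{22147} \approx 2825.0$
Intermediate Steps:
$\left(\frac{1}{22147} + 33420\right) - 30595 = \frac{740152741}{22147} - 30595 = \frac{62565276}{22147}$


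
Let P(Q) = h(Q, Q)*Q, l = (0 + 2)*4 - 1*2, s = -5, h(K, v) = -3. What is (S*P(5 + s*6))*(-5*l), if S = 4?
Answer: -9000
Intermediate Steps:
l = 6 (l = 2*4 - 2 = 8 - 2 = 6)
P(Q) = -3*Q
(S*P(5 + s*6))*(-5*l) = (4*(-3*(5 - 5*6)))*(-5*6) = (4*(-3*(5 - 30)))*(-30) = (4*(-3*(-25)))*(-30) = (4*75)*(-30) = 300*(-30) = -9000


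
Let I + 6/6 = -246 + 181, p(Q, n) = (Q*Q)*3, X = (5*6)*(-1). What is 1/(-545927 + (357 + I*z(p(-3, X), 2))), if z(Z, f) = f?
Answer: -1/545702 ≈ -1.8325e-6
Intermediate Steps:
X = -30 (X = 30*(-1) = -30)
p(Q, n) = 3*Q**2 (p(Q, n) = Q**2*3 = 3*Q**2)
I = -66 (I = -1 + (-246 + 181) = -1 - 65 = -66)
1/(-545927 + (357 + I*z(p(-3, X), 2))) = 1/(-545927 + (357 - 66*2)) = 1/(-545927 + (357 - 132)) = 1/(-545927 + 225) = 1/(-545702) = -1/545702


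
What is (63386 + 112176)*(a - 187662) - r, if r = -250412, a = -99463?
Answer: -50407988838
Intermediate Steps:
(63386 + 112176)*(a - 187662) - r = (63386 + 112176)*(-99463 - 187662) - 1*(-250412) = 175562*(-287125) + 250412 = -50408239250 + 250412 = -50407988838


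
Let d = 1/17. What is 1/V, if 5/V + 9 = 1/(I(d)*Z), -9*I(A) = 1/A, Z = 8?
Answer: -1233/680 ≈ -1.8132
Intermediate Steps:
d = 1/17 ≈ 0.058824
I(A) = -1/(9*A)
V = -680/1233 (V = 5/(-9 + 1/(-1/(9*1/17)*8)) = 5/(-9 + 1/(-⅑*17*8)) = 5/(-9 + 1/(-17/9*8)) = 5/(-9 + 1/(-136/9)) = 5/(-9 - 9/136) = 5/(-1233/136) = 5*(-136/1233) = -680/1233 ≈ -0.55150)
1/V = 1/(-680/1233) = -1233/680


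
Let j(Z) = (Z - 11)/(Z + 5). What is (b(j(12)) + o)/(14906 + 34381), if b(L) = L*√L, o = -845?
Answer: -845/49287 + √17/14243943 ≈ -0.017144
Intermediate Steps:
j(Z) = (-11 + Z)/(5 + Z)
b(L) = L^(3/2)
(b(j(12)) + o)/(14906 + 34381) = (((-11 + 12)/(5 + 12))^(3/2) - 845)/(14906 + 34381) = ((1/17)^(3/2) - 845)/49287 = (((1/17)*1)^(3/2) - 845)*(1/49287) = ((1/17)^(3/2) - 845)*(1/49287) = (√17/289 - 845)*(1/49287) = (-845 + √17/289)*(1/49287) = -845/49287 + √17/14243943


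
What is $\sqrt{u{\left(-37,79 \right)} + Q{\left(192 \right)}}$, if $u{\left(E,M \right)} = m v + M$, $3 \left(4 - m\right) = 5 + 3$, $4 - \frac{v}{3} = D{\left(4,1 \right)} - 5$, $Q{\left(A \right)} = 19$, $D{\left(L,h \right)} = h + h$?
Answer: $3 \sqrt{14} \approx 11.225$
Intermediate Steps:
$D{\left(L,h \right)} = 2 h$
$v = 21$ ($v = 12 - 3 \left(2 \cdot 1 - 5\right) = 12 - 3 \left(2 - 5\right) = 12 - -9 = 12 + 9 = 21$)
$m = \frac{4}{3}$ ($m = 4 - \frac{5 + 3}{3} = 4 - \frac{8}{3} = \frac{4}{3} \approx 1.3333$)
$u{\left(E,M \right)} = 28 + M$ ($u{\left(E,M \right)} = \frac{4}{3} \cdot 21 + M = 28 + M$)
$\sqrt{u{\left(-37,79 \right)} + Q{\left(192 \right)}} = \sqrt{\left(28 + 79\right) + 19} = \sqrt{107 + 19} = \sqrt{126} = 3 \sqrt{14}$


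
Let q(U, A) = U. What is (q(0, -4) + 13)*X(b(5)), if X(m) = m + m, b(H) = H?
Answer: 130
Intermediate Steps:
X(m) = 2*m
(q(0, -4) + 13)*X(b(5)) = (0 + 13)*(2*5) = 13*10 = 130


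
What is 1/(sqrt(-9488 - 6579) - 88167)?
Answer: -88167/7773435956 - I*sqrt(16067)/7773435956 ≈ -1.1342e-5 - 1.6306e-8*I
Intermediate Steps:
1/(sqrt(-9488 - 6579) - 88167) = 1/(sqrt(-16067) - 88167) = 1/(I*sqrt(16067) - 88167) = 1/(-88167 + I*sqrt(16067))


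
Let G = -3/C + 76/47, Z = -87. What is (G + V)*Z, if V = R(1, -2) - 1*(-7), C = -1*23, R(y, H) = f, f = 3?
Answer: -1104813/1081 ≈ -1022.0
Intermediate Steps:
R(y, H) = 3
C = -23
V = 10 (V = 3 - 1*(-7) = 3 + 7 = 10)
G = 1889/1081 (G = -3/(-23) + 76/47 = -3*(-1/23) + 76*(1/47) = 3/23 + 76/47 = 1889/1081 ≈ 1.7475)
(G + V)*Z = (1889/1081 + 10)*(-87) = (12699/1081)*(-87) = -1104813/1081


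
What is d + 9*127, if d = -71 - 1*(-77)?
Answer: 1149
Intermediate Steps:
d = 6 (d = -71 + 77 = 6)
d + 9*127 = 6 + 9*127 = 6 + 1143 = 1149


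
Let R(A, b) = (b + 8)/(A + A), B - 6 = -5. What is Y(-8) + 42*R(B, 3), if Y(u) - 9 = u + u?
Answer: 224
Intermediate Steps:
B = 1 (B = 6 - 5 = 1)
Y(u) = 9 + 2*u (Y(u) = 9 + (u + u) = 9 + 2*u)
R(A, b) = (8 + b)/(2*A) (R(A, b) = (8 + b)/((2*A)) = (8 + b)*(1/(2*A)) = (8 + b)/(2*A))
Y(-8) + 42*R(B, 3) = (9 + 2*(-8)) + 42*((1/2)*(8 + 3)/1) = (9 - 16) + 42*((1/2)*1*11) = -7 + 42*(11/2) = -7 + 231 = 224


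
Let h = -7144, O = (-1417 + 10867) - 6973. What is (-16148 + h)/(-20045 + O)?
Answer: 647/488 ≈ 1.3258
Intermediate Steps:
O = 2477 (O = 9450 - 6973 = 2477)
(-16148 + h)/(-20045 + O) = (-16148 - 7144)/(-20045 + 2477) = -23292/(-17568) = -23292*(-1/17568) = 647/488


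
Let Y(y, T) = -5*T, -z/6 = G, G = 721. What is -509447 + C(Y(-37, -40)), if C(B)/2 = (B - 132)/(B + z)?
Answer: -1050989229/2063 ≈ -5.0945e+5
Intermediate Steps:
z = -4326 (z = -6*721 = -4326)
C(B) = 2*(-132 + B)/(-4326 + B) (C(B) = 2*((B - 132)/(B - 4326)) = 2*((-132 + B)/(-4326 + B)) = 2*(-132 + B)/(-4326 + B))
-509447 + C(Y(-37, -40)) = -509447 + 2*(-132 - 5*(-40))/(-4326 - 5*(-40)) = -509447 + 2*(-132 + 200)/(-4326 + 200) = -509447 + 2*68/(-4126) = -509447 + 2*(-1/4126)*68 = -509447 - 68/2063 = -1050989229/2063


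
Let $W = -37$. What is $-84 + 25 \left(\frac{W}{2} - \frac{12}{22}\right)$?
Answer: $- \frac{12323}{22} \approx -560.14$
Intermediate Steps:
$-84 + 25 \left(\frac{W}{2} - \frac{12}{22}\right) = -84 + 25 \left(- \frac{37}{2} - \frac{12}{22}\right) = -84 + 25 \left(\left(-37\right) \frac{1}{2} - \frac{6}{11}\right) = -84 + 25 \left(- \frac{37}{2} - \frac{6}{11}\right) = -84 + 25 \left(- \frac{419}{22}\right) = -84 - \frac{10475}{22} = - \frac{12323}{22}$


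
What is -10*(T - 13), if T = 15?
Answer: -20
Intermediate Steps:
-10*(T - 13) = -10*(15 - 13) = -10*2 = -20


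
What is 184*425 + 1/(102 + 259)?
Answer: 28230201/361 ≈ 78200.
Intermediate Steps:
184*425 + 1/(102 + 259) = 78200 + 1/361 = 28230201/361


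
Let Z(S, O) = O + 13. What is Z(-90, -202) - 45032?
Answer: -45221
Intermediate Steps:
Z(S, O) = 13 + O
Z(-90, -202) - 45032 = (13 - 202) - 45032 = -189 - 45032 = -45221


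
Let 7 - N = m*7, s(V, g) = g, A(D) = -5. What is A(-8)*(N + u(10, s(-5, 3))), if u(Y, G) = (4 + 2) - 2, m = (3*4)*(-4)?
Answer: -1735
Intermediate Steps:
m = -48 (m = 12*(-4) = -48)
u(Y, G) = 4 (u(Y, G) = 6 - 2 = 4)
N = 343 (N = 7 - (-48)*7 = 7 - 1*(-336) = 7 + 336 = 343)
A(-8)*(N + u(10, s(-5, 3))) = -5*(343 + 4) = -5*347 = -1735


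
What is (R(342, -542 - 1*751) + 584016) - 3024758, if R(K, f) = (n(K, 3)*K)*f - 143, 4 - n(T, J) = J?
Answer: -2883091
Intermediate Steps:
n(T, J) = 4 - J
R(K, f) = -143 + K*f (R(K, f) = ((4 - 1*3)*K)*f - 143 = ((4 - 3)*K)*f - 143 = (1*K)*f - 143 = K*f - 143 = -143 + K*f)
(R(342, -542 - 1*751) + 584016) - 3024758 = ((-143 + 342*(-542 - 1*751)) + 584016) - 3024758 = ((-143 + 342*(-542 - 751)) + 584016) - 3024758 = ((-143 + 342*(-1293)) + 584016) - 3024758 = ((-143 - 442206) + 584016) - 3024758 = (-442349 + 584016) - 3024758 = 141667 - 3024758 = -2883091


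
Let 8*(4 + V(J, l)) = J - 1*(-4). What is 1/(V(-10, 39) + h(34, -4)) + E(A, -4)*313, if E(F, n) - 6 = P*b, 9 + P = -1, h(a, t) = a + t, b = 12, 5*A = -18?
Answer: -3603878/101 ≈ -35682.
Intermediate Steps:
A = -18/5 (A = (⅕)*(-18) = -18/5 ≈ -3.6000)
V(J, l) = -7/2 + J/8 (V(J, l) = -4 + (J - 1*(-4))/8 = -4 + (J + 4)/8 = -4 + (4 + J)/8 = -4 + (½ + J/8) = -7/2 + J/8)
P = -10 (P = -9 - 1 = -10)
E(F, n) = -114 (E(F, n) = 6 - 10*12 = 6 - 120 = -114)
1/(V(-10, 39) + h(34, -4)) + E(A, -4)*313 = 1/((-7/2 + (⅛)*(-10)) + (34 - 4)) - 114*313 = 1/((-7/2 - 5/4) + 30) - 35682 = 1/(-19/4 + 30) - 35682 = 1/(101/4) - 35682 = 4/101 - 35682 = -3603878/101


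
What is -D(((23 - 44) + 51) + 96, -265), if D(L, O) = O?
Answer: 265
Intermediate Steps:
-D(((23 - 44) + 51) + 96, -265) = -1*(-265) = 265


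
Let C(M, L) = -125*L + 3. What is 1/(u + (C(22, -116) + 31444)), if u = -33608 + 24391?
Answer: 1/36730 ≈ 2.7226e-5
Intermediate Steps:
C(M, L) = 3 - 125*L
u = -9217
1/(u + (C(22, -116) + 31444)) = 1/(-9217 + ((3 - 125*(-116)) + 31444)) = 1/(-9217 + ((3 + 14500) + 31444)) = 1/(-9217 + (14503 + 31444)) = 1/(-9217 + 45947) = 1/36730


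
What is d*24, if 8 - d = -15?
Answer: 552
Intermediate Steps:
d = 23 (d = 8 - 1*(-15) = 8 + 15 = 23)
d*24 = 23*24 = 552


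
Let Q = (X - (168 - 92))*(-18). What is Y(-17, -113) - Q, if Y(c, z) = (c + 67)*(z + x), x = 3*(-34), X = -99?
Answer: -13900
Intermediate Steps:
x = -102
Q = 3150 (Q = (-99 - (168 - 92))*(-18) = (-99 - 1*76)*(-18) = (-99 - 76)*(-18) = -175*(-18) = 3150)
Y(c, z) = (-102 + z)*(67 + c) (Y(c, z) = (c + 67)*(z - 102) = (67 + c)*(-102 + z) = (-102 + z)*(67 + c))
Y(-17, -113) - Q = (-6834 - 102*(-17) + 67*(-113) - 17*(-113)) - 1*3150 = (-6834 + 1734 - 7571 + 1921) - 3150 = -10750 - 3150 = -13900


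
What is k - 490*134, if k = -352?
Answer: -66012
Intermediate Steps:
k - 490*134 = -352 - 490*134 = -352 - 65660 = -66012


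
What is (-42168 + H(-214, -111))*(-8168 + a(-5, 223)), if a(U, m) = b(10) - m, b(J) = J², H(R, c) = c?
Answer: 350535189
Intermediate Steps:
a(U, m) = 100 - m (a(U, m) = 10² - m = 100 - m)
(-42168 + H(-214, -111))*(-8168 + a(-5, 223)) = (-42168 - 111)*(-8168 + (100 - 1*223)) = -42279*(-8168 + (100 - 223)) = -42279*(-8168 - 123) = -42279*(-8291) = 350535189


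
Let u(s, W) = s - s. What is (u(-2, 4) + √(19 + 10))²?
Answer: 29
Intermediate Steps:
u(s, W) = 0
(u(-2, 4) + √(19 + 10))² = (0 + √(19 + 10))² = (0 + √29)² = (√29)² = 29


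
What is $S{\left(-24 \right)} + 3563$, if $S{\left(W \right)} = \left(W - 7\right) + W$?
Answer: $3508$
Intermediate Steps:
$S{\left(W \right)} = -7 + 2 W$ ($S{\left(W \right)} = \left(-7 + W\right) + W = -7 + 2 W$)
$S{\left(-24 \right)} + 3563 = \left(-7 + 2 \left(-24\right)\right) + 3563 = \left(-7 - 48\right) + 3563 = -55 + 3563 = 3508$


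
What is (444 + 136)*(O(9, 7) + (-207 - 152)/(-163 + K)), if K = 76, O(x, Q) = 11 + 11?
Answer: 45460/3 ≈ 15153.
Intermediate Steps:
O(x, Q) = 22
(444 + 136)*(O(9, 7) + (-207 - 152)/(-163 + K)) = (444 + 136)*(22 + (-207 - 152)/(-163 + 76)) = 580*(22 - 359/(-87)) = 580*(22 - 359*(-1/87)) = 580*(22 + 359/87) = 580*(2273/87) = 45460/3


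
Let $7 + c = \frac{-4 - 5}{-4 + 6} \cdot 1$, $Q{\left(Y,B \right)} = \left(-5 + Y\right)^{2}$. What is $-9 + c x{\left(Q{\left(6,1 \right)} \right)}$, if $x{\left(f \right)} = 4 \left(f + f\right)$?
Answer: $-101$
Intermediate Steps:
$x{\left(f \right)} = 8 f$ ($x{\left(f \right)} = 4 \cdot 2 f = 8 f$)
$c = - \frac{23}{2}$ ($c = -7 + \frac{-4 - 5}{-4 + 6} \cdot 1 = -7 + - \frac{9}{2} \cdot 1 = -7 + \left(-9\right) \frac{1}{2} \cdot 1 = -7 - \frac{9}{2} = - \frac{23}{2} \approx -11.5$)
$-9 + c x{\left(Q{\left(6,1 \right)} \right)} = -9 - \frac{23 \cdot 8 \left(-5 + 6\right)^{2}}{2} = -9 - \frac{23 \cdot 8 \cdot 1^{2}}{2} = -9 - \frac{23 \cdot 8 \cdot 1}{2} = -9 - 92 = -101$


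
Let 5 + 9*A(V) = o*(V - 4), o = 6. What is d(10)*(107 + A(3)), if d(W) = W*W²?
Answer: 952000/9 ≈ 1.0578e+5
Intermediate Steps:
d(W) = W³
A(V) = -29/9 + 2*V/3 (A(V) = -5/9 + (6*(V - 4))/9 = -5/9 + (6*(-4 + V))/9 = -5/9 + (-24 + 6*V)/9 = -5/9 + (-8/3 + 2*V/3) = -29/9 + 2*V/3)
d(10)*(107 + A(3)) = 10³*(107 + (-29/9 + (⅔)*3)) = 1000*(107 + (-29/9 + 2)) = 1000*(107 - 11/9) = 1000*(952/9) = 952000/9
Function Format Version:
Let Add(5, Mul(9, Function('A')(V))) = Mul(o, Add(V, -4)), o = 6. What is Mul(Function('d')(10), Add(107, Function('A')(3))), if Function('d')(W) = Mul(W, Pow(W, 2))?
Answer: Rational(952000, 9) ≈ 1.0578e+5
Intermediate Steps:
Function('d')(W) = Pow(W, 3)
Function('A')(V) = Add(Rational(-29, 9), Mul(Rational(2, 3), V)) (Function('A')(V) = Add(Rational(-5, 9), Mul(Rational(1, 9), Mul(6, Add(V, -4)))) = Add(Rational(-5, 9), Mul(Rational(1, 9), Mul(6, Add(-4, V)))) = Add(Rational(-5, 9), Mul(Rational(1, 9), Add(-24, Mul(6, V)))) = Add(Rational(-5, 9), Add(Rational(-8, 3), Mul(Rational(2, 3), V))) = Add(Rational(-29, 9), Mul(Rational(2, 3), V)))
Mul(Function('d')(10), Add(107, Function('A')(3))) = Mul(Pow(10, 3), Add(107, Add(Rational(-29, 9), Mul(Rational(2, 3), 3)))) = Mul(1000, Add(107, Add(Rational(-29, 9), 2))) = Mul(1000, Add(107, Rational(-11, 9))) = Mul(1000, Rational(952, 9)) = Rational(952000, 9)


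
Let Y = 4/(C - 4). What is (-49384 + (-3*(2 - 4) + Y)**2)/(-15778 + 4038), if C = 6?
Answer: 2466/587 ≈ 4.2010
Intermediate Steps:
Y = 2 (Y = 4/(6 - 4) = 4/2 = (1/2)*4 = 2)
(-49384 + (-3*(2 - 4) + Y)**2)/(-15778 + 4038) = (-49384 + (-3*(2 - 4) + 2)**2)/(-15778 + 4038) = (-49384 + (-3*(-2) + 2)**2)/(-11740) = (-49384 + (6 + 2)**2)*(-1/11740) = (-49384 + 8**2)*(-1/11740) = (-49384 + 64)*(-1/11740) = -49320*(-1/11740) = 2466/587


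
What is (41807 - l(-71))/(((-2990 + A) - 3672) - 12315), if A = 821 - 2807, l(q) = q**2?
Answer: -36766/20963 ≈ -1.7539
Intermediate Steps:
A = -1986
(41807 - l(-71))/(((-2990 + A) - 3672) - 12315) = (41807 - 1*(-71)**2)/(((-2990 - 1986) - 3672) - 12315) = (41807 - 1*5041)/((-4976 - 3672) - 12315) = (41807 - 5041)/(-8648 - 12315) = 36766/(-20963) = 36766*(-1/20963) = -36766/20963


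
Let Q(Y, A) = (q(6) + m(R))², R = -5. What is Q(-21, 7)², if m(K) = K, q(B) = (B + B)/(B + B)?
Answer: 256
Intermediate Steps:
q(B) = 1 (q(B) = (2*B)/((2*B)) = (2*B)*(1/(2*B)) = 1)
Q(Y, A) = 16 (Q(Y, A) = (1 - 5)² = (-4)² = 16)
Q(-21, 7)² = 16² = 256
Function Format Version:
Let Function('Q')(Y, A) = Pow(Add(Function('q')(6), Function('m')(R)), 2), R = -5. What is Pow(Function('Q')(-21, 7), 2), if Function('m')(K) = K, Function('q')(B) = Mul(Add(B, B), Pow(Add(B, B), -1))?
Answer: 256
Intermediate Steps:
Function('q')(B) = 1 (Function('q')(B) = Mul(Mul(2, B), Pow(Mul(2, B), -1)) = Mul(Mul(2, B), Mul(Rational(1, 2), Pow(B, -1))) = 1)
Function('Q')(Y, A) = 16 (Function('Q')(Y, A) = Pow(Add(1, -5), 2) = Pow(-4, 2) = 16)
Pow(Function('Q')(-21, 7), 2) = Pow(16, 2) = 256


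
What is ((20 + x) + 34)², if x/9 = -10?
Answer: 1296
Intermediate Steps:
x = -90 (x = 9*(-10) = -90)
((20 + x) + 34)² = ((20 - 90) + 34)² = (-70 + 34)² = (-36)² = 1296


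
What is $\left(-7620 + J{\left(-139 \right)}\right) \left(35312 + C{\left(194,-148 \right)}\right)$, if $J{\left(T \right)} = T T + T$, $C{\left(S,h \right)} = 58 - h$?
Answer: $410659116$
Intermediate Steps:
$J{\left(T \right)} = T + T^{2}$ ($J{\left(T \right)} = T^{2} + T = T + T^{2}$)
$\left(-7620 + J{\left(-139 \right)}\right) \left(35312 + C{\left(194,-148 \right)}\right) = \left(-7620 - 139 \left(1 - 139\right)\right) \left(35312 + \left(58 - -148\right)\right) = \left(-7620 - -19182\right) \left(35312 + \left(58 + 148\right)\right) = \left(-7620 + 19182\right) \left(35312 + 206\right) = 11562 \cdot 35518 = 410659116$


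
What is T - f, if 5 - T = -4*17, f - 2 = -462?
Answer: 533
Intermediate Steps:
f = -460 (f = 2 - 462 = -460)
T = 73 (T = 5 - (-4)*17 = 5 - 1*(-68) = 5 + 68 = 73)
T - f = 73 - 1*(-460) = 73 + 460 = 533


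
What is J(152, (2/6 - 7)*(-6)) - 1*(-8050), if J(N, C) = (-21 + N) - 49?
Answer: 8132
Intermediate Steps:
J(N, C) = -70 + N
J(152, (2/6 - 7)*(-6)) - 1*(-8050) = (-70 + 152) - 1*(-8050) = 82 + 8050 = 8132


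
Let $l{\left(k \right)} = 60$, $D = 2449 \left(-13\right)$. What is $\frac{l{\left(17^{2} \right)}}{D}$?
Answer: $- \frac{60}{31837} \approx -0.0018846$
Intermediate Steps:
$D = -31837$
$\frac{l{\left(17^{2} \right)}}{D} = \frac{60}{-31837} = 60 \left(- \frac{1}{31837}\right) = - \frac{60}{31837}$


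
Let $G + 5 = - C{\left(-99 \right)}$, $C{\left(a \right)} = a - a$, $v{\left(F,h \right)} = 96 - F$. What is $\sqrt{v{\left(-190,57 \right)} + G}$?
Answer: $\sqrt{281} \approx 16.763$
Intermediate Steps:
$C{\left(a \right)} = 0$
$G = -5$ ($G = -5 - 0 = -5 + 0 = -5$)
$\sqrt{v{\left(-190,57 \right)} + G} = \sqrt{\left(96 - -190\right) - 5} = \sqrt{\left(96 + 190\right) - 5} = \sqrt{286 - 5} = \sqrt{281}$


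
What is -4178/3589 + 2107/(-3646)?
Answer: -22795011/13085494 ≈ -1.7420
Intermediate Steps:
-4178/3589 + 2107/(-3646) = -4178*1/3589 + 2107*(-1/3646) = -4178/3589 - 2107/3646 = -22795011/13085494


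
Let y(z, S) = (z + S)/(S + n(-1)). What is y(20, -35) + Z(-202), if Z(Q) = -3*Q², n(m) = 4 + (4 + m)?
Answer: -3427521/28 ≈ -1.2241e+5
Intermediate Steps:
n(m) = 8 + m
y(z, S) = (S + z)/(7 + S) (y(z, S) = (z + S)/(S + (8 - 1)) = (S + z)/(S + 7) = (S + z)/(7 + S))
y(20, -35) + Z(-202) = (-35 + 20)/(7 - 35) - 3*(-202)² = -15/(-28) - 3*40804 = -1/28*(-15) - 122412 = 15/28 - 122412 = -3427521/28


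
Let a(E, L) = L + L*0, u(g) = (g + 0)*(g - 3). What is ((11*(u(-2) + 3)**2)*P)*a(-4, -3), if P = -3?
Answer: 16731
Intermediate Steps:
u(g) = g*(-3 + g)
a(E, L) = L (a(E, L) = L + 0 = L)
((11*(u(-2) + 3)**2)*P)*a(-4, -3) = ((11*(-2*(-3 - 2) + 3)**2)*(-3))*(-3) = ((11*(-2*(-5) + 3)**2)*(-3))*(-3) = ((11*(10 + 3)**2)*(-3))*(-3) = ((11*13**2)*(-3))*(-3) = ((11*169)*(-3))*(-3) = (1859*(-3))*(-3) = -5577*(-3) = 16731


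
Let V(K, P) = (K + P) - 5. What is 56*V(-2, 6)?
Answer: -56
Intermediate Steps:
V(K, P) = -5 + K + P
56*V(-2, 6) = 56*(-5 - 2 + 6) = 56*(-1) = -56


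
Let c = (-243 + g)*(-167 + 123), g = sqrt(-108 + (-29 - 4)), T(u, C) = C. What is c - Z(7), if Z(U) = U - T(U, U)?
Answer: 10692 - 44*I*sqrt(141) ≈ 10692.0 - 522.47*I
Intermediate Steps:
g = I*sqrt(141) (g = sqrt(-108 - 33) = sqrt(-141) = I*sqrt(141) ≈ 11.874*I)
Z(U) = 0 (Z(U) = U - U = 0)
c = 10692 - 44*I*sqrt(141) (c = (-243 + I*sqrt(141))*(-167 + 123) = (-243 + I*sqrt(141))*(-44) = 10692 - 44*I*sqrt(141) ≈ 10692.0 - 522.47*I)
c - Z(7) = (10692 - 44*I*sqrt(141)) - 1*0 = (10692 - 44*I*sqrt(141)) + 0 = 10692 - 44*I*sqrt(141)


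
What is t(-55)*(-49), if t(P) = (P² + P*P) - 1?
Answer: -296401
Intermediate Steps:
t(P) = -1 + 2*P² (t(P) = (P² + P²) - 1 = 2*P² - 1 = -1 + 2*P²)
t(-55)*(-49) = (-1 + 2*(-55)²)*(-49) = (-1 + 2*3025)*(-49) = (-1 + 6050)*(-49) = 6049*(-49) = -296401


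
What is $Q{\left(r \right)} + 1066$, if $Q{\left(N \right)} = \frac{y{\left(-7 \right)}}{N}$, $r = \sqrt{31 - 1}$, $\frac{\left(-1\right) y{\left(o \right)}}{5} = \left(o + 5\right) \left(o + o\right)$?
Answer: $1066 - \frac{14 \sqrt{30}}{3} \approx 1040.4$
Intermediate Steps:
$y{\left(o \right)} = - 10 o \left(5 + o\right)$ ($y{\left(o \right)} = - 5 \left(o + 5\right) \left(o + o\right) = - 5 \left(5 + o\right) 2 o = - 5 \cdot 2 o \left(5 + o\right) = - 10 o \left(5 + o\right)$)
$r = \sqrt{30} \approx 5.4772$
$Q{\left(N \right)} = - \frac{140}{N}$ ($Q{\left(N \right)} = \frac{\left(-10\right) \left(-7\right) \left(5 - 7\right)}{N} = \frac{\left(-10\right) \left(-7\right) \left(-2\right)}{N} = - \frac{140}{N}$)
$Q{\left(r \right)} + 1066 = - \frac{140}{\sqrt{30}} + 1066 = - 140 \frac{\sqrt{30}}{30} + 1066 = - \frac{14 \sqrt{30}}{3} + 1066 = 1066 - \frac{14 \sqrt{30}}{3}$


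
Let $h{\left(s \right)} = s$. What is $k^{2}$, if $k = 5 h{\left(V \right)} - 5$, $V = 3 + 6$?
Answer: $1600$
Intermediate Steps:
$V = 9$
$k = 40$ ($k = 5 \cdot 9 - 5 = 45 - 5 = 40$)
$k^{2} = 40^{2} = 1600$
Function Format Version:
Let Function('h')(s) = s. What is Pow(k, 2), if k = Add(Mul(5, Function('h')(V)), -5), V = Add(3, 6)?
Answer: 1600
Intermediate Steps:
V = 9
k = 40 (k = Add(Mul(5, 9), -5) = Add(45, -5) = 40)
Pow(k, 2) = Pow(40, 2) = 1600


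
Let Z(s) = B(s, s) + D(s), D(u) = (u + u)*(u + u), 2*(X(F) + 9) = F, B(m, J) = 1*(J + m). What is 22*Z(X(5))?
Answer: 3432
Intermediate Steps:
B(m, J) = J + m
X(F) = -9 + F/2
D(u) = 4*u**2 (D(u) = (2*u)*(2*u) = 4*u**2)
Z(s) = 2*s + 4*s**2 (Z(s) = (s + s) + 4*s**2 = 2*s + 4*s**2)
22*Z(X(5)) = 22*(2*(-9 + (1/2)*5)*(1 + 2*(-9 + (1/2)*5))) = 22*(2*(-9 + 5/2)*(1 + 2*(-9 + 5/2))) = 22*(2*(-13/2)*(1 + 2*(-13/2))) = 22*(2*(-13/2)*(1 - 13)) = 22*(2*(-13/2)*(-12)) = 22*156 = 3432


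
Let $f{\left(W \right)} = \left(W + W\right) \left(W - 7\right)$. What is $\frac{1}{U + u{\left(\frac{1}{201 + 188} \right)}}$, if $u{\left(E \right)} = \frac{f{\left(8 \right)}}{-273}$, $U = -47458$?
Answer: $- \frac{273}{12956050} \approx -2.1071 \cdot 10^{-5}$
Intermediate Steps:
$f{\left(W \right)} = 2 W \left(-7 + W\right)$
$u{\left(E \right)} = - \frac{16}{273}$ ($u{\left(E \right)} = \frac{2 \cdot 8 \left(-7 + 8\right)}{-273} = 2 \cdot 8 \cdot 1 \left(- \frac{1}{273}\right) = 16 \left(- \frac{1}{273}\right) = - \frac{16}{273}$)
$\frac{1}{U + u{\left(\frac{1}{201 + 188} \right)}} = \frac{1}{-47458 - \frac{16}{273}} = \frac{1}{- \frac{12956050}{273}} = - \frac{273}{12956050}$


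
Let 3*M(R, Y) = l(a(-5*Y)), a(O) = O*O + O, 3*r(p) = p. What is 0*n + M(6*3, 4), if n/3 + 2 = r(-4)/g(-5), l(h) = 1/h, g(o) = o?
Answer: 1/1140 ≈ 0.00087719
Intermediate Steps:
r(p) = p/3
a(O) = O + O**2 (a(O) = O**2 + O = O + O**2)
M(R, Y) = -1/(15*Y*(1 - 5*Y)) (M(R, Y) = 1/(3*(((-5*Y)*(1 - 5*Y)))) = 1/(3*((-5*Y*(1 - 5*Y)))) = (-1/(5*Y*(1 - 5*Y)))/3 = -1/(15*Y*(1 - 5*Y)))
n = -26/5 (n = -6 + 3*(((1/3)*(-4))/(-5)) = -6 + 3*(-4/3*(-1/5)) = -6 + 3*(4/15) = -6 + 4/5 = -26/5 ≈ -5.2000)
0*n + M(6*3, 4) = 0*(-26/5) + (1/15)/(4*(-1 + 5*4)) = 0 + (1/15)*(1/4)/(-1 + 20) = 0 + (1/15)*(1/4)/19 = 0 + (1/15)*(1/4)*(1/19) = 0 + 1/1140 = 1/1140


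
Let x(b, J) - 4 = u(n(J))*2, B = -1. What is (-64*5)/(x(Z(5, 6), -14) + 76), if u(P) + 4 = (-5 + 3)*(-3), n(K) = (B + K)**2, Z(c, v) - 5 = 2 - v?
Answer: -80/21 ≈ -3.8095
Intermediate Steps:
Z(c, v) = 7 - v (Z(c, v) = 5 + (2 - v) = 7 - v)
n(K) = (-1 + K)**2
u(P) = 2 (u(P) = -4 + (-5 + 3)*(-3) = -4 - 2*(-3) = -4 + 6 = 2)
x(b, J) = 8 (x(b, J) = 4 + 2*2 = 4 + 4 = 8)
(-64*5)/(x(Z(5, 6), -14) + 76) = (-64*5)/(8 + 76) = -320/84 = -320*1/84 = -80/21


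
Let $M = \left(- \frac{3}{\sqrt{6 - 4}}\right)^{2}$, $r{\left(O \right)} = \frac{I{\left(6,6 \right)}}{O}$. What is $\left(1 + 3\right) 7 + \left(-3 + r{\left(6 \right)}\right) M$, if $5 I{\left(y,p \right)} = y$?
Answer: $\frac{77}{5} \approx 15.4$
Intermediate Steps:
$I{\left(y,p \right)} = \frac{y}{5}$
$r{\left(O \right)} = \frac{6}{5 O}$ ($r{\left(O \right)} = \frac{\frac{1}{5} \cdot 6}{O} = \frac{6}{5 O}$)
$M = \frac{9}{2}$ ($M = \left(- \frac{3}{\sqrt{2}}\right)^{2} = \left(- 3 \frac{\sqrt{2}}{2}\right)^{2} = \left(- \frac{3 \sqrt{2}}{2}\right)^{2} = \frac{9}{2} \approx 4.5$)
$\left(1 + 3\right) 7 + \left(-3 + r{\left(6 \right)}\right) M = \left(1 + 3\right) 7 + \left(-3 + \frac{6}{5 \cdot 6}\right) \frac{9}{2} = 4 \cdot 7 + \left(-3 + \frac{6}{5} \cdot \frac{1}{6}\right) \frac{9}{2} = 28 + \left(-3 + \frac{1}{5}\right) \frac{9}{2} = 28 - \frac{63}{5} = \frac{77}{5}$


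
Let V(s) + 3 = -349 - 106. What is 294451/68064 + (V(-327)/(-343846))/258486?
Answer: 726961708725963/168041275742944 ≈ 4.3261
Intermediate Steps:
V(s) = -458 (V(s) = -3 + (-349 - 106) = -3 - 455 = -458)
294451/68064 + (V(-327)/(-343846))/258486 = 294451/68064 - 458/(-343846)/258486 = 294451*(1/68064) - 458*(-1/343846)*(1/258486) = 294451/68064 + (229/171923)*(1/258486) = 294451/68064 + 229/44439688578 = 726961708725963/168041275742944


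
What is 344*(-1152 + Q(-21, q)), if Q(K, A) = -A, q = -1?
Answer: -395944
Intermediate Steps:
344*(-1152 + Q(-21, q)) = 344*(-1152 - 1*(-1)) = 344*(-1152 + 1) = 344*(-1151) = -395944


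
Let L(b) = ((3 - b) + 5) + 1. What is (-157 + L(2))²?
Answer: 22500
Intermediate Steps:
L(b) = 9 - b (L(b) = (8 - b) + 1 = 9 - b)
(-157 + L(2))² = (-157 + (9 - 1*2))² = (-157 + (9 - 2))² = (-157 + 7)² = (-150)² = 22500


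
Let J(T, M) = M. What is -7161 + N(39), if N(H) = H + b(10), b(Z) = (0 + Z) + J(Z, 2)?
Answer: -7110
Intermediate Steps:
b(Z) = 2 + Z (b(Z) = (0 + Z) + 2 = Z + 2 = 2 + Z)
N(H) = 12 + H (N(H) = H + (2 + 10) = H + 12 = 12 + H)
-7161 + N(39) = -7161 + (12 + 39) = -7161 + 51 = -7110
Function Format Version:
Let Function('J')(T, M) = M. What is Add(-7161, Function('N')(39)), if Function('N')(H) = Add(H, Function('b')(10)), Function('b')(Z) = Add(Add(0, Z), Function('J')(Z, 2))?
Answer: -7110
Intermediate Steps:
Function('b')(Z) = Add(2, Z) (Function('b')(Z) = Add(Add(0, Z), 2) = Add(Z, 2) = Add(2, Z))
Function('N')(H) = Add(12, H) (Function('N')(H) = Add(H, Add(2, 10)) = Add(H, 12) = Add(12, H))
Add(-7161, Function('N')(39)) = Add(-7161, Add(12, 39)) = Add(-7161, 51) = -7110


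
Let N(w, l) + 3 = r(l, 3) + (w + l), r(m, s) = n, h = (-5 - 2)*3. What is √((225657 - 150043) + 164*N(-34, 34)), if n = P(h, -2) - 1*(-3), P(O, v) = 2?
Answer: 3*√8438 ≈ 275.58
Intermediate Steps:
h = -21 (h = -7*3 = -21)
n = 5 (n = 2 - 1*(-3) = 2 + 3 = 5)
r(m, s) = 5
N(w, l) = 2 + l + w (N(w, l) = -3 + (5 + (w + l)) = -3 + (5 + (l + w)) = -3 + (5 + l + w) = 2 + l + w)
√((225657 - 150043) + 164*N(-34, 34)) = √((225657 - 150043) + 164*(2 + 34 - 34)) = √(75614 + 164*2) = √(75614 + 328) = √75942 = 3*√8438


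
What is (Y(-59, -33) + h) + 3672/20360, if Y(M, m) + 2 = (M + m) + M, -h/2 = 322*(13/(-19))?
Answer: 13917146/48355 ≈ 287.81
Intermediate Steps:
h = 8372/19 (h = -644*13/(-19) = -644*13*(-1/19) = -644*(-13)/19 = -2*(-4186/19) = 8372/19 ≈ 440.63)
Y(M, m) = -2 + m + 2*M (Y(M, m) = -2 + ((M + m) + M) = -2 + (m + 2*M) = -2 + m + 2*M)
(Y(-59, -33) + h) + 3672/20360 = ((-2 - 33 + 2*(-59)) + 8372/19) + 3672/20360 = ((-2 - 33 - 118) + 8372/19) + 3672*(1/20360) = (-153 + 8372/19) + 459/2545 = 5465/19 + 459/2545 = 13917146/48355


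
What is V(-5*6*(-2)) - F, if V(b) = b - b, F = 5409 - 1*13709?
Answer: 8300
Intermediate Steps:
F = -8300 (F = 5409 - 13709 = -8300)
V(b) = 0
V(-5*6*(-2)) - F = 0 - 1*(-8300) = 0 + 8300 = 8300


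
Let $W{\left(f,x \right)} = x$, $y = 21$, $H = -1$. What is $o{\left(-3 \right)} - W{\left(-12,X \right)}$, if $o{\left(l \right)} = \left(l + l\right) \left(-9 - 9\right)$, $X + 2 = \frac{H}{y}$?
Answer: $\frac{2311}{21} \approx 110.05$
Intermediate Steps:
$X = - \frac{43}{21}$ ($X = -2 - \frac{1}{21} = - \frac{43}{21} \approx -2.0476$)
$o{\left(l \right)} = - 36 l$ ($o{\left(l \right)} = 2 l \left(-18\right) = - 36 l$)
$o{\left(-3 \right)} - W{\left(-12,X \right)} = \left(-36\right) \left(-3\right) - - \frac{43}{21} = 108 + \frac{43}{21} = \frac{2311}{21}$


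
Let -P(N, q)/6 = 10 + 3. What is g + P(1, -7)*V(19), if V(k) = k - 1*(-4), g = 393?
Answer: -1401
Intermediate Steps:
P(N, q) = -78 (P(N, q) = -6*(10 + 3) = -6*13 = -78)
V(k) = 4 + k (V(k) = k + 4 = 4 + k)
g + P(1, -7)*V(19) = 393 - 78*(4 + 19) = 393 - 78*23 = 393 - 1794 = -1401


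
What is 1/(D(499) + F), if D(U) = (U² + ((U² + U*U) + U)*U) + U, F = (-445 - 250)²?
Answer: 1/249484524 ≈ 4.0083e-9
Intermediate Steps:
F = 483025 (F = (-695)² = 483025)
D(U) = U + U² + U*(U + 2*U²) (D(U) = (U² + ((U² + U²) + U)*U) + U = (U² + (2*U² + U)*U) + U = (U² + (U + 2*U²)*U) + U = (U² + U*(U + 2*U²)) + U = U + U² + U*(U + 2*U²))
1/(D(499) + F) = 1/(499*(1 + 2*499 + 2*499²) + 483025) = 1/(499*(1 + 998 + 2*249001) + 483025) = 1/(499*(1 + 998 + 498002) + 483025) = 1/(499*499001 + 483025) = 1/(249001499 + 483025) = 1/249484524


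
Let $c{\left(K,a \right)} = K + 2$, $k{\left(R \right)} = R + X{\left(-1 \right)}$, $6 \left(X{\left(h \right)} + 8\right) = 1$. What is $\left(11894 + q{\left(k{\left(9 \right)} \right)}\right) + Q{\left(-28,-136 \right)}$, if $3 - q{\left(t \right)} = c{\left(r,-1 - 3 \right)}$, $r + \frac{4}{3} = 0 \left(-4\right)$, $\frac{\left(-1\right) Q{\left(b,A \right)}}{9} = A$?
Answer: $\frac{39361}{3} \approx 13120.0$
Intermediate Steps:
$X{\left(h \right)} = - \frac{47}{6}$ ($X{\left(h \right)} = -8 + \frac{1}{6} \cdot 1 = -8 + \frac{1}{6} = - \frac{47}{6}$)
$Q{\left(b,A \right)} = - 9 A$
$r = - \frac{4}{3}$ ($r = - \frac{4}{3} + 0 \left(-4\right) = - \frac{4}{3} + 0 = - \frac{4}{3} \approx -1.3333$)
$k{\left(R \right)} = - \frac{47}{6} + R$ ($k{\left(R \right)} = R - \frac{47}{6} = - \frac{47}{6} + R$)
$c{\left(K,a \right)} = 2 + K$
$q{\left(t \right)} = \frac{7}{3}$ ($q{\left(t \right)} = 3 - \left(2 - \frac{4}{3}\right) = 3 - \frac{2}{3} = \frac{7}{3}$)
$\left(11894 + q{\left(k{\left(9 \right)} \right)}\right) + Q{\left(-28,-136 \right)} = \left(11894 + \frac{7}{3}\right) - -1224 = \frac{35689}{3} + 1224 = \frac{39361}{3}$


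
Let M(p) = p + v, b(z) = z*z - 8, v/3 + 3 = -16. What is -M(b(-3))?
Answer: 56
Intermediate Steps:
v = -57 (v = -9 + 3*(-16) = -9 - 48 = -57)
b(z) = -8 + z² (b(z) = z² - 8 = -8 + z²)
M(p) = -57 + p (M(p) = p - 57 = -57 + p)
-M(b(-3)) = -(-57 + (-8 + (-3)²)) = -(-57 + (-8 + 9)) = -(-57 + 1) = -1*(-56) = 56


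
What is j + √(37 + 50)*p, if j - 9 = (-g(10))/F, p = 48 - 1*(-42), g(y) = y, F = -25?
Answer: 47/5 + 90*√87 ≈ 848.86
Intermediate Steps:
p = 90 (p = 48 + 42 = 90)
j = 47/5 (j = 9 - 1*10/(-25) = 9 - 10*(-1/25) = 9 + ⅖ = 47/5 ≈ 9.4000)
j + √(37 + 50)*p = 47/5 + √(37 + 50)*90 = 47/5 + √87*90 = 47/5 + 90*√87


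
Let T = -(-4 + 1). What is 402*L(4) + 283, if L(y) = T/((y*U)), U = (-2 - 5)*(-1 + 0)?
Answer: 4565/14 ≈ 326.07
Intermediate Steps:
T = 3 (T = -1*(-3) = 3)
U = 7 (U = -7*(-1) = 7)
L(y) = 3/(7*y) (L(y) = 3/((y*7)) = 3/((7*y)) = 3*(1/(7*y)) = 3/(7*y))
402*L(4) + 283 = 402*((3/7)/4) + 283 = 402*((3/7)*(¼)) + 283 = 402*(3/28) + 283 = 603/14 + 283 = 4565/14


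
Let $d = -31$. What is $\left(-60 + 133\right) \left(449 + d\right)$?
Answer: $30514$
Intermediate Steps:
$\left(-60 + 133\right) \left(449 + d\right) = \left(-60 + 133\right) \left(449 - 31\right) = 73 \cdot 418 = 30514$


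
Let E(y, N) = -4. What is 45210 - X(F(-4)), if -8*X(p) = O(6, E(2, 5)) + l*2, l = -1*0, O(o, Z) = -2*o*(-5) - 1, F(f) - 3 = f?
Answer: 361739/8 ≈ 45217.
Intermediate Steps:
F(f) = 3 + f
O(o, Z) = -1 + 10*o (O(o, Z) = 10*o - 1 = -1 + 10*o)
l = 0
X(p) = -59/8 (X(p) = -((-1 + 10*6) + 0*2)/8 = -((-1 + 60) + 0)/8 = -(59 + 0)/8 = -⅛*59 = -59/8)
45210 - X(F(-4)) = 45210 - 1*(-59/8) = 45210 + 59/8 = 361739/8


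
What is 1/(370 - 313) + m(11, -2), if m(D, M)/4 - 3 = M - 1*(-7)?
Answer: 1825/57 ≈ 32.018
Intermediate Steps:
m(D, M) = 40 + 4*M (m(D, M) = 12 + 4*(M - 1*(-7)) = 12 + 4*(M + 7) = 12 + 4*(7 + M) = 12 + (28 + 4*M) = 40 + 4*M)
1/(370 - 313) + m(11, -2) = 1/(370 - 313) + (40 + 4*(-2)) = 1/57 + (40 - 8) = 1/57 + 32 = 1825/57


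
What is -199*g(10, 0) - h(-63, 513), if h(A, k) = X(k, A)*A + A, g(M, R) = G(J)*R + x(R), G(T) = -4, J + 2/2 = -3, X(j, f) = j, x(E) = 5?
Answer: 31387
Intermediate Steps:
J = -4 (J = -1 - 3 = -4)
g(M, R) = 5 - 4*R (g(M, R) = -4*R + 5 = 5 - 4*R)
h(A, k) = A + A*k (h(A, k) = k*A + A = A*k + A = A + A*k)
-199*g(10, 0) - h(-63, 513) = -199*(5 - 4*0) - (-63)*(1 + 513) = -199*(5 + 0) - (-63)*514 = -199*5 - 1*(-32382) = -995 + 32382 = 31387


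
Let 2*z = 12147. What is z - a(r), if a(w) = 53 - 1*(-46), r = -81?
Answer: 11949/2 ≈ 5974.5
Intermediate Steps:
a(w) = 99 (a(w) = 53 + 46 = 99)
z = 12147/2 (z = (½)*12147 = 12147/2 ≈ 6073.5)
z - a(r) = 12147/2 - 1*99 = 12147/2 - 99 = 11949/2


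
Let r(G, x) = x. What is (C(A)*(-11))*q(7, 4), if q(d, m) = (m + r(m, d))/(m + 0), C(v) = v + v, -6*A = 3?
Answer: 121/4 ≈ 30.250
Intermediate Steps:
A = -½ (A = -⅙*3 = -½ ≈ -0.50000)
C(v) = 2*v
q(d, m) = (d + m)/m (q(d, m) = (m + d)/(m + 0) = (d + m)/m)
(C(A)*(-11))*q(7, 4) = ((2*(-½))*(-11))*((7 + 4)/4) = (-1*(-11))*((¼)*11) = 11*(11/4) = 121/4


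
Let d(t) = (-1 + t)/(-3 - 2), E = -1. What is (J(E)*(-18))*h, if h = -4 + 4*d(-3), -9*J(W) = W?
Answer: 8/5 ≈ 1.6000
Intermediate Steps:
J(W) = -W/9
d(t) = ⅕ - t/5 (d(t) = (-1 + t)/(-5) = (-1 + t)*(-⅕) = ⅕ - t/5)
h = -⅘ (h = -4 + 4*(⅕ - ⅕*(-3)) = -4 + 4*(⅕ + ⅗) = -4 + 4*(⅘) = -4 + 16/5 = -⅘ ≈ -0.80000)
(J(E)*(-18))*h = (-⅑*(-1)*(-18))*(-⅘) = ((⅑)*(-18))*(-⅘) = -2*(-⅘) = 8/5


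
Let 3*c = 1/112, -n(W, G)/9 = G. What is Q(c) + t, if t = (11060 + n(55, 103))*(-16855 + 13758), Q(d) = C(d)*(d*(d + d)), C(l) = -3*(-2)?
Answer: -295240924607/9408 ≈ -3.1382e+7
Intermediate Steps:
n(W, G) = -9*G
C(l) = 6
c = 1/336 (c = (⅓)/112 = (⅓)*(1/112) = 1/336 ≈ 0.0029762)
Q(d) = 12*d² (Q(d) = 6*(d*(d + d)) = 6*(d*(2*d)) = 6*(2*d²) = 12*d²)
t = -31381901 (t = (11060 - 9*103)*(-16855 + 13758) = (11060 - 927)*(-3097) = 10133*(-3097) = -31381901)
Q(c) + t = 12*(1/336)² - 31381901 = 12*(1/112896) - 31381901 = 1/9408 - 31381901 = -295240924607/9408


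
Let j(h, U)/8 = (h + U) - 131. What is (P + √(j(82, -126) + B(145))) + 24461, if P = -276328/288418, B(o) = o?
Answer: 271335245/11093 + I*√1255 ≈ 24460.0 + 35.426*I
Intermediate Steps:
j(h, U) = -1048 + 8*U + 8*h (j(h, U) = 8*((h + U) - 131) = 8*((U + h) - 131) = 8*(-131 + U + h) = -1048 + 8*U + 8*h)
P = -10628/11093 (P = -276328*1/288418 = -10628/11093 ≈ -0.95808)
(P + √(j(82, -126) + B(145))) + 24461 = (-10628/11093 + √((-1048 + 8*(-126) + 8*82) + 145)) + 24461 = (-10628/11093 + √((-1048 - 1008 + 656) + 145)) + 24461 = (-10628/11093 + √(-1400 + 145)) + 24461 = (-10628/11093 + √(-1255)) + 24461 = (-10628/11093 + I*√1255) + 24461 = 271335245/11093 + I*√1255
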